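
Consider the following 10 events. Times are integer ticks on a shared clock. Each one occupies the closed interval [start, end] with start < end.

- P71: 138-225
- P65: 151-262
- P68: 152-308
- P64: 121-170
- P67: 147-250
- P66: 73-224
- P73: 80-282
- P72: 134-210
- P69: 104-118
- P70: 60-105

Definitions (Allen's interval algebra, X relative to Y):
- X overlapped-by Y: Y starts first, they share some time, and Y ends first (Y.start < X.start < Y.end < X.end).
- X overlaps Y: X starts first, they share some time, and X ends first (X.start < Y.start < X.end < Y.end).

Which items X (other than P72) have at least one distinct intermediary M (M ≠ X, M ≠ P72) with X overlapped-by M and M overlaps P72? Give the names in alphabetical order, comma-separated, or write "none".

P65, P67, P68, P71

Target P72 = [134, 210].
Intermediaries M with M overlaps P72: P64.
Via P64 — items with X overlapped-by P64: P65, P67, P68, P71.
Union: P65, P67, P68, P71.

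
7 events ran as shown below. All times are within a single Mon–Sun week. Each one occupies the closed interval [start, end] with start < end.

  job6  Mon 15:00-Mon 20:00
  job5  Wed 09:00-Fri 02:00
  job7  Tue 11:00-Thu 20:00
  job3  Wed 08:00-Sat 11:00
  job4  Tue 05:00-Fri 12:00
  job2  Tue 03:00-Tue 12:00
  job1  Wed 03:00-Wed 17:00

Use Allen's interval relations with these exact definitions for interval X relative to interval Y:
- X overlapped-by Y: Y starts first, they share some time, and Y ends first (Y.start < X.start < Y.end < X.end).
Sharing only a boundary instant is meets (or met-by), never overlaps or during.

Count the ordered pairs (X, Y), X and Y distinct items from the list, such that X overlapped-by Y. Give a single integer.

Checking all 42 ordered pairs for relation 'overlapped-by'; matching pairs in alphabetical order:
(job3, job1): job3 overlapped-by job1 ✓
(job3, job4): job3 overlapped-by job4 ✓
(job3, job7): job3 overlapped-by job7 ✓
(job4, job2): job4 overlapped-by job2 ✓
(job5, job1): job5 overlapped-by job1 ✓
(job5, job7): job5 overlapped-by job7 ✓
(job7, job2): job7 overlapped-by job2 ✓
Count: 7.

7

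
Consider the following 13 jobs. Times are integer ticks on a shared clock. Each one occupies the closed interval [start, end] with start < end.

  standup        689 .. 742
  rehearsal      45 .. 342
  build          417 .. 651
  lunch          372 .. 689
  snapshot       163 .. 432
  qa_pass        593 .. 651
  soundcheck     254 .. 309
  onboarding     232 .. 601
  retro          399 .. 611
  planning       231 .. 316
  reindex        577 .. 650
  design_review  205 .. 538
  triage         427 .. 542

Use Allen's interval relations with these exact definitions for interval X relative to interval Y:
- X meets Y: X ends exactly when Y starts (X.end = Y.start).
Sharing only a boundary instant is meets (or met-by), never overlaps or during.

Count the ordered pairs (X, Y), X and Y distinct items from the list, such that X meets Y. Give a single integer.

Checking all 156 ordered pairs for relation 'meets'; matching pairs in alphabetical order:
(lunch, standup): lunch meets standup ✓
Count: 1.

1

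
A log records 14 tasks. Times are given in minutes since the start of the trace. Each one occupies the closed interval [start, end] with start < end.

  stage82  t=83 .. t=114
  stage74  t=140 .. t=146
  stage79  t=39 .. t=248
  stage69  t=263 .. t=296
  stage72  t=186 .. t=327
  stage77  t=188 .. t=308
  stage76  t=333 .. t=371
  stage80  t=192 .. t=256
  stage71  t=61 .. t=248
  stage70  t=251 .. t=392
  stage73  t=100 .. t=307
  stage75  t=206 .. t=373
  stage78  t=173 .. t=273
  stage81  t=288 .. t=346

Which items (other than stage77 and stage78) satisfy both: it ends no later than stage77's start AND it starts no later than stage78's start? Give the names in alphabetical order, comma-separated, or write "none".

stage74, stage82

Conditions: its end is no later than stage77's start (X.end <= t=188) AND its start is no later than stage78's start (X.start <= t=173).
stage69: end t=296 <= t=188? ✗; start t=263 <= t=173? ✗ → no.
stage70: end t=392 <= t=188? ✗; start t=251 <= t=173? ✗ → no.
stage71: end t=248 <= t=188? ✗; start t=61 <= t=173? ✓ → no.
stage72: end t=327 <= t=188? ✗; start t=186 <= t=173? ✗ → no.
stage73: end t=307 <= t=188? ✗; start t=100 <= t=173? ✓ → no.
stage74: end t=146 <= t=188? ✓; start t=140 <= t=173? ✓ → yes.
stage75: end t=373 <= t=188? ✗; start t=206 <= t=173? ✗ → no.
stage76: end t=371 <= t=188? ✗; start t=333 <= t=173? ✗ → no.
stage79: end t=248 <= t=188? ✗; start t=39 <= t=173? ✓ → no.
stage80: end t=256 <= t=188? ✗; start t=192 <= t=173? ✗ → no.
stage81: end t=346 <= t=188? ✗; start t=288 <= t=173? ✗ → no.
stage82: end t=114 <= t=188? ✓; start t=83 <= t=173? ✓ → yes.
Result: stage74, stage82.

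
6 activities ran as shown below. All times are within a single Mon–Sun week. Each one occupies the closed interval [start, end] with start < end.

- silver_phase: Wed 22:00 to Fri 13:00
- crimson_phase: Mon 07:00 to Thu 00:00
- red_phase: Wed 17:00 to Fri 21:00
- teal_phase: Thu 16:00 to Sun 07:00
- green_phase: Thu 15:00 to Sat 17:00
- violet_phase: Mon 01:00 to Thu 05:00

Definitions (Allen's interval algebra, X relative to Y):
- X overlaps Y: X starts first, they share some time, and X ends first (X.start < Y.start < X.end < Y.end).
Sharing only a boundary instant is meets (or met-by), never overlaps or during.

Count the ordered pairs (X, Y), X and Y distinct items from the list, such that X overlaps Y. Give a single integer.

9

Checking all 30 ordered pairs for relation 'overlaps'; matching pairs in alphabetical order:
(crimson_phase, red_phase): crimson_phase overlaps red_phase ✓
(crimson_phase, silver_phase): crimson_phase overlaps silver_phase ✓
(green_phase, teal_phase): green_phase overlaps teal_phase ✓
(red_phase, green_phase): red_phase overlaps green_phase ✓
(red_phase, teal_phase): red_phase overlaps teal_phase ✓
(silver_phase, green_phase): silver_phase overlaps green_phase ✓
(silver_phase, teal_phase): silver_phase overlaps teal_phase ✓
(violet_phase, red_phase): violet_phase overlaps red_phase ✓
(violet_phase, silver_phase): violet_phase overlaps silver_phase ✓
Count: 9.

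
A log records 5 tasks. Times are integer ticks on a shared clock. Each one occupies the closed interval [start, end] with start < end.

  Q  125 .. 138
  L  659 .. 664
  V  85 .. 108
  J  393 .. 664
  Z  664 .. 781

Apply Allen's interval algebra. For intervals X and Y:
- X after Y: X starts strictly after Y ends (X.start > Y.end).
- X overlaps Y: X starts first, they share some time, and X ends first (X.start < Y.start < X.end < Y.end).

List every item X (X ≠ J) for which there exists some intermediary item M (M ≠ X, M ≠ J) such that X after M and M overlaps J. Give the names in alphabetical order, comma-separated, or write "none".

Target J = [393, 664].
Intermediaries M with M overlaps J: none.
Union: none.

none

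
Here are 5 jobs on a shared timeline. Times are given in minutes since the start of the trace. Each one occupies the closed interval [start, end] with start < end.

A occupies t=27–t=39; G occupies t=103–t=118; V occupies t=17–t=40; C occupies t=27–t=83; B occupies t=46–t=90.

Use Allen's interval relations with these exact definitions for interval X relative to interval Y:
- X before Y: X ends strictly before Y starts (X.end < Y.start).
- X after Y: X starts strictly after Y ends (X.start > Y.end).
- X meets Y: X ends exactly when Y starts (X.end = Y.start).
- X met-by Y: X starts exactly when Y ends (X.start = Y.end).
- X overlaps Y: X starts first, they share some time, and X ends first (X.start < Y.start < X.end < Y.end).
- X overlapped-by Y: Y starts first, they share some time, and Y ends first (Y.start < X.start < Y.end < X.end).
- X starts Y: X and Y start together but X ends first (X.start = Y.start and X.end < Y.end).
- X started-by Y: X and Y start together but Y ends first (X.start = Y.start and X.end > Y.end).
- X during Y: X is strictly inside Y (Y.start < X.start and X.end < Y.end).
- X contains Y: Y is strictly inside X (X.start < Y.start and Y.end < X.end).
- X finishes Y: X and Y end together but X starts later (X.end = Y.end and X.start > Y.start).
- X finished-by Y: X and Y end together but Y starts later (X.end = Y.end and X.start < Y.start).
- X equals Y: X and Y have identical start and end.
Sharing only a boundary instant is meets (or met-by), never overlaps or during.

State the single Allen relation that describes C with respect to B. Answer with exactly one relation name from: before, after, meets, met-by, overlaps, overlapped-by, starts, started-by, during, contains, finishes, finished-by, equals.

C = [t=27, t=83]; B = [t=46, t=90].
Compare endpoints: C.start < B.start, C.start < B.end, C.end > B.start, C.end < B.end.
That pattern is 'overlaps'.

overlaps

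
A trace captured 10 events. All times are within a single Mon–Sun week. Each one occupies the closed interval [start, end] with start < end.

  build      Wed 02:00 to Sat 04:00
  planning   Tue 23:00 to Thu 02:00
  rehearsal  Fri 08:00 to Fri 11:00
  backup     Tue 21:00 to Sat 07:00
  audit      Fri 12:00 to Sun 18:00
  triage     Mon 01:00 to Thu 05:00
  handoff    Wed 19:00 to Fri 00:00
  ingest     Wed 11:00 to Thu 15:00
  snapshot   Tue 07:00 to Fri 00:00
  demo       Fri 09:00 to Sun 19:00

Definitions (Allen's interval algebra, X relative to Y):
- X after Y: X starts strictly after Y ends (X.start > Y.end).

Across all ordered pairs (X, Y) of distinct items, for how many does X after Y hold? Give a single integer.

16

Checking all 90 ordered pairs for relation 'after'; matching pairs in alphabetical order:
(audit, handoff): audit after handoff ✓
(audit, ingest): audit after ingest ✓
(audit, planning): audit after planning ✓
(audit, rehearsal): audit after rehearsal ✓
(audit, snapshot): audit after snapshot ✓
(audit, triage): audit after triage ✓
(demo, handoff): demo after handoff ✓
(demo, ingest): demo after ingest ✓
(demo, planning): demo after planning ✓
(demo, snapshot): demo after snapshot ✓
(demo, triage): demo after triage ✓
(rehearsal, handoff): rehearsal after handoff ✓
(rehearsal, ingest): rehearsal after ingest ✓
(rehearsal, planning): rehearsal after planning ✓
(rehearsal, snapshot): rehearsal after snapshot ✓
(rehearsal, triage): rehearsal after triage ✓
Count: 16.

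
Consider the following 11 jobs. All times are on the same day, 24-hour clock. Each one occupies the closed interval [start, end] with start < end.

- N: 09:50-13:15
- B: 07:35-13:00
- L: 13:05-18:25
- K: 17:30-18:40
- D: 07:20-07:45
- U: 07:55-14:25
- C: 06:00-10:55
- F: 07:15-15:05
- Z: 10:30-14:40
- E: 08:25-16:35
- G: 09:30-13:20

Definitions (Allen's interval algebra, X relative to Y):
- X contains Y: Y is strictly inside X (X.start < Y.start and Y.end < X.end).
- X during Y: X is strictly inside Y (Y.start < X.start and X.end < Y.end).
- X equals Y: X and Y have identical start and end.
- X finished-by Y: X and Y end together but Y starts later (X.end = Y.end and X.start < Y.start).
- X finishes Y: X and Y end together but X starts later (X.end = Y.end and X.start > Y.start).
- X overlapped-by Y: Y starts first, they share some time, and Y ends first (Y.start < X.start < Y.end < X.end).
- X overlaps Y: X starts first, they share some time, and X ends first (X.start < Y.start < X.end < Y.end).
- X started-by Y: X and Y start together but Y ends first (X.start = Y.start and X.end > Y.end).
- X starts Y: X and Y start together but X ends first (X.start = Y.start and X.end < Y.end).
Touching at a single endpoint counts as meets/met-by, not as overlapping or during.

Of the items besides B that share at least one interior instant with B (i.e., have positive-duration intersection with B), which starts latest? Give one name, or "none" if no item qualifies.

Z

Target B = [07:35, 13:00].
C [06:00, 10:55] → overlaps → candidate.
D [07:20, 07:45] → overlaps → candidate.
E [08:25, 16:35] → overlapped-by → candidate.
F [07:15, 15:05] → contains → candidate.
G [09:30, 13:20] → overlapped-by → candidate.
K [17:30, 18:40] → after → excluded.
L [13:05, 18:25] → after → excluded.
N [09:50, 13:15] → overlapped-by → candidate.
U [07:55, 14:25] → overlapped-by → candidate.
Z [10:30, 14:40] → overlapped-by → candidate.
Among candidates, latest start is 10:30 → Z.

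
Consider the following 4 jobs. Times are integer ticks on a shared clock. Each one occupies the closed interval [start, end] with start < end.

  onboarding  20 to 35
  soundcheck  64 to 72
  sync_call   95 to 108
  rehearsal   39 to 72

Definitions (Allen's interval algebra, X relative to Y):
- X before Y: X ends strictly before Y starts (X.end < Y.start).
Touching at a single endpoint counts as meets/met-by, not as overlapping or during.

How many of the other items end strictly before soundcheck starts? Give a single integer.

1

Target soundcheck = [64, 72].
onboarding [20, 35] → before → counts.
rehearsal [39, 72] → finished-by → no.
sync_call [95, 108] → after → no.
Total: 1.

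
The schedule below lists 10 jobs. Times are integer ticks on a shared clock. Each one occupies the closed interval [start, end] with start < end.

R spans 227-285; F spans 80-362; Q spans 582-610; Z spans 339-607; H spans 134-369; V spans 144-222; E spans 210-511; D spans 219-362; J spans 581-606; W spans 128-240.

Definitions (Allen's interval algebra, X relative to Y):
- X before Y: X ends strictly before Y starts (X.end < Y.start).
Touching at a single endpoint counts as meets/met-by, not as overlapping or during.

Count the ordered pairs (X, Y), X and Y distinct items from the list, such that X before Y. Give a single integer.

18

Checking all 90 ordered pairs for relation 'before'; matching pairs in alphabetical order:
(D, J): D before J ✓
(D, Q): D before Q ✓
(E, J): E before J ✓
(E, Q): E before Q ✓
(F, J): F before J ✓
(F, Q): F before Q ✓
(H, J): H before J ✓
(H, Q): H before Q ✓
(R, J): R before J ✓
(R, Q): R before Q ✓
(R, Z): R before Z ✓
(V, J): V before J ✓
(V, Q): V before Q ✓
(V, R): V before R ✓
(V, Z): V before Z ✓
(W, J): W before J ✓
(W, Q): W before Q ✓
(W, Z): W before Z ✓
Count: 18.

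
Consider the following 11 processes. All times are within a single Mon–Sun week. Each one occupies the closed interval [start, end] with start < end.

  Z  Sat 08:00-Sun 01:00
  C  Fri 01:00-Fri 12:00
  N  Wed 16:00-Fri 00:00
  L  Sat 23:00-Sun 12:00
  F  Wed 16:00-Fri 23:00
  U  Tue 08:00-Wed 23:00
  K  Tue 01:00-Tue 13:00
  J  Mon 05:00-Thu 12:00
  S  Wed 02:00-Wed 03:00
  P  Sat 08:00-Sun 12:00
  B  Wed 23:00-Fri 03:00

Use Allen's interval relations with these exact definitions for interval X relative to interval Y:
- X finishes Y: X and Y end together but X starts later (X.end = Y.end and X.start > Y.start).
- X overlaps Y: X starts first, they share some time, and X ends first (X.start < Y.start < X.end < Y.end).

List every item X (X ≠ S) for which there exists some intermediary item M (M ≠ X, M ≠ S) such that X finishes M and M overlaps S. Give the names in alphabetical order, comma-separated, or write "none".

none

Target S = [Wed 02:00, Wed 03:00].
Intermediaries M with M overlaps S: none.
Union: none.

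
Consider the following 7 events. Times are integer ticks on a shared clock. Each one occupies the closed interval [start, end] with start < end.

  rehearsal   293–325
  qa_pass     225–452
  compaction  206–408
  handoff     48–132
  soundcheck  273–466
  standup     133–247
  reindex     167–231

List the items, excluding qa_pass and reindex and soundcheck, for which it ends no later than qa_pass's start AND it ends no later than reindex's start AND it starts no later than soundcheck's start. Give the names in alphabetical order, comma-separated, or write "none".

Conditions: its end is no later than qa_pass's start (X.end <= 225) AND its end is no later than reindex's start (X.end <= 167) AND its start is no later than soundcheck's start (X.start <= 273).
compaction: end 408 <= 225? ✗; end 408 <= 167? ✗; start 206 <= 273? ✓ → no.
handoff: end 132 <= 225? ✓; end 132 <= 167? ✓; start 48 <= 273? ✓ → yes.
rehearsal: end 325 <= 225? ✗; end 325 <= 167? ✗; start 293 <= 273? ✗ → no.
standup: end 247 <= 225? ✗; end 247 <= 167? ✗; start 133 <= 273? ✓ → no.
Result: handoff.

handoff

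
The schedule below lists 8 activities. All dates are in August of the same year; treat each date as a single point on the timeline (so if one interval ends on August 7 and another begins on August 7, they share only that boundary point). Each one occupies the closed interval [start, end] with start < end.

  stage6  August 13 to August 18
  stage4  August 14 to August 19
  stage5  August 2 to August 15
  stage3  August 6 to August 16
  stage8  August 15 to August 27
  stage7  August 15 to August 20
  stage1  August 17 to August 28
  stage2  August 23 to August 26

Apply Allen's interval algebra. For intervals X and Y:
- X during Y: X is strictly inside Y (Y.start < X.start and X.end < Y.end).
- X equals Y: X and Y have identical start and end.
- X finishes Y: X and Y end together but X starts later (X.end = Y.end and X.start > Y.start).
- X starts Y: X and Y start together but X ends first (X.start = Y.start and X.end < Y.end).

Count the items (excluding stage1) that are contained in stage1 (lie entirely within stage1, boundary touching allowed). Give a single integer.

1

Target stage1 = [August 17, August 28].
stage2 [August 23, August 26] → during → counts.
stage3 [August 6, August 16] → before → no.
stage4 [August 14, August 19] → overlaps → no.
stage5 [August 2, August 15] → before → no.
stage6 [August 13, August 18] → overlaps → no.
stage7 [August 15, August 20] → overlaps → no.
stage8 [August 15, August 27] → overlaps → no.
Total: 1.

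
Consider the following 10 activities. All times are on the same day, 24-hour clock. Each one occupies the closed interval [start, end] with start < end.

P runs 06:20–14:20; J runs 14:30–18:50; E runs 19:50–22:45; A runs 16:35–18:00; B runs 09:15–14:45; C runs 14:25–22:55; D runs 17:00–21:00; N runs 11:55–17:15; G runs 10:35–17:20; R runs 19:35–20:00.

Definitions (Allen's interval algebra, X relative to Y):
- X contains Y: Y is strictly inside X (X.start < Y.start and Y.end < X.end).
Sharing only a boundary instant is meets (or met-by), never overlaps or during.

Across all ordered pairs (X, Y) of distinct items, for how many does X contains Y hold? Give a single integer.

Checking all 90 ordered pairs for relation 'contains'; matching pairs in alphabetical order:
(C, A): C contains A ✓
(C, D): C contains D ✓
(C, E): C contains E ✓
(C, J): C contains J ✓
(C, R): C contains R ✓
(D, R): D contains R ✓
(G, N): G contains N ✓
(J, A): J contains A ✓
Count: 8.

8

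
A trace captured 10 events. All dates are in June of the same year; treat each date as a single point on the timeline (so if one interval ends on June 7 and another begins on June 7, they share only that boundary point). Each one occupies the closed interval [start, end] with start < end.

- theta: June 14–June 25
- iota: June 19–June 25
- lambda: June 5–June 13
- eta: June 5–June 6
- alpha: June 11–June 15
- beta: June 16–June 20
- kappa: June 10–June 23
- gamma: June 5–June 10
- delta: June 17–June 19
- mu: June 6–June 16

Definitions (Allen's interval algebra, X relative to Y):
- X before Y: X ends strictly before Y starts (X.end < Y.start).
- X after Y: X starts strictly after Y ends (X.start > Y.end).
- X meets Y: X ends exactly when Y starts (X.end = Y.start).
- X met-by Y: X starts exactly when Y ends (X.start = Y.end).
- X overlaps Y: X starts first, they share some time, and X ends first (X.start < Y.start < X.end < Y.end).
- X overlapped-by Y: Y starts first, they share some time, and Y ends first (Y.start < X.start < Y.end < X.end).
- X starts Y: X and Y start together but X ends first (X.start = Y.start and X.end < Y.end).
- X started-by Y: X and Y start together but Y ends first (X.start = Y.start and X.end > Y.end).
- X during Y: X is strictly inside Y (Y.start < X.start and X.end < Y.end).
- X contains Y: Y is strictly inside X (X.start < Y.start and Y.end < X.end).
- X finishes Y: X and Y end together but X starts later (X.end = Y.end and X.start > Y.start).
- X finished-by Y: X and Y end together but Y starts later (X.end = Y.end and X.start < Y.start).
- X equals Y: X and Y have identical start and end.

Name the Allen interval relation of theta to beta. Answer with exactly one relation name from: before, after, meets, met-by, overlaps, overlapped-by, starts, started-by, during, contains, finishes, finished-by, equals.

theta = [June 14, June 25]; beta = [June 16, June 20].
Compare endpoints: theta.start < beta.start, theta.start < beta.end, theta.end > beta.start, theta.end > beta.end.
That pattern is 'contains'.

contains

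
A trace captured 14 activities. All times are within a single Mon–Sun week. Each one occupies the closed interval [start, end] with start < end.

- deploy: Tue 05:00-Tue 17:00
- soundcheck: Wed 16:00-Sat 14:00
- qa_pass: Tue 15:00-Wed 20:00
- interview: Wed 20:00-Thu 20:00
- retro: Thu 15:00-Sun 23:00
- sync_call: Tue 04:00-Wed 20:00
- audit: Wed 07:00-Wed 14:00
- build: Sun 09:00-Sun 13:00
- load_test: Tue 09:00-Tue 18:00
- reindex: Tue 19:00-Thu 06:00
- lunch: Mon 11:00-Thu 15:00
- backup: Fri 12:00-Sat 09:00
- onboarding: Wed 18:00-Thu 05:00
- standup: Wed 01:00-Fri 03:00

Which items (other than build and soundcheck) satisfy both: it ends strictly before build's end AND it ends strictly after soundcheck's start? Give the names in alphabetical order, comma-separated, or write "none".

Conditions: its end is strictly before build's end (X.end < Sun 13:00) AND its end is strictly after soundcheck's start (X.end > Wed 16:00).
audit: end Wed 14:00 < Sun 13:00? ✓; end Wed 14:00 > Wed 16:00? ✗ → no.
backup: end Sat 09:00 < Sun 13:00? ✓; end Sat 09:00 > Wed 16:00? ✓ → yes.
deploy: end Tue 17:00 < Sun 13:00? ✓; end Tue 17:00 > Wed 16:00? ✗ → no.
interview: end Thu 20:00 < Sun 13:00? ✓; end Thu 20:00 > Wed 16:00? ✓ → yes.
load_test: end Tue 18:00 < Sun 13:00? ✓; end Tue 18:00 > Wed 16:00? ✗ → no.
lunch: end Thu 15:00 < Sun 13:00? ✓; end Thu 15:00 > Wed 16:00? ✓ → yes.
onboarding: end Thu 05:00 < Sun 13:00? ✓; end Thu 05:00 > Wed 16:00? ✓ → yes.
qa_pass: end Wed 20:00 < Sun 13:00? ✓; end Wed 20:00 > Wed 16:00? ✓ → yes.
reindex: end Thu 06:00 < Sun 13:00? ✓; end Thu 06:00 > Wed 16:00? ✓ → yes.
retro: end Sun 23:00 < Sun 13:00? ✗; end Sun 23:00 > Wed 16:00? ✓ → no.
standup: end Fri 03:00 < Sun 13:00? ✓; end Fri 03:00 > Wed 16:00? ✓ → yes.
sync_call: end Wed 20:00 < Sun 13:00? ✓; end Wed 20:00 > Wed 16:00? ✓ → yes.
Result: backup, interview, lunch, onboarding, qa_pass, reindex, standup, sync_call.

backup, interview, lunch, onboarding, qa_pass, reindex, standup, sync_call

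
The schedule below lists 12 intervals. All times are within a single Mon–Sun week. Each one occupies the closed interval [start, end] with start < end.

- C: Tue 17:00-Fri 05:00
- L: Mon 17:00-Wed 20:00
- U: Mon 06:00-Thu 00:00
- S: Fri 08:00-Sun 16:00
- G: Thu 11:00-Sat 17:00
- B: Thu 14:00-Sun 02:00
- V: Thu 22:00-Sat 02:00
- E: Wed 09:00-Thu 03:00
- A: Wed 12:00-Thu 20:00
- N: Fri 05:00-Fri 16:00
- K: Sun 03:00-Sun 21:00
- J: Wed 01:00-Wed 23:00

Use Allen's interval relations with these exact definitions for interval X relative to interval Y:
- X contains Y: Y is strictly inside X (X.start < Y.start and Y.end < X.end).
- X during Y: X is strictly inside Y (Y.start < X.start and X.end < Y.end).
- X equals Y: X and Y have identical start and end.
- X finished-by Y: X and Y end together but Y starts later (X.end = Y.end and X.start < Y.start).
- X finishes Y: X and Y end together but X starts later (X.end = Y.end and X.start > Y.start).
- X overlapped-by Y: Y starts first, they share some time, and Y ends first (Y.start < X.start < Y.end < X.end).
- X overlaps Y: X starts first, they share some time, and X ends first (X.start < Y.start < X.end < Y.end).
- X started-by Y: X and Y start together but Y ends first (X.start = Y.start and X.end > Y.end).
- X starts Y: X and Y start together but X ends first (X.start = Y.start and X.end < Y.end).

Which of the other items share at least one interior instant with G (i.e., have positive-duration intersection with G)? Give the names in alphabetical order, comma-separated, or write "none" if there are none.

A, B, C, N, S, V

Target G = [Thu 11:00, Sat 17:00].
A [Wed 12:00, Thu 20:00] → overlaps → yes.
B [Thu 14:00, Sun 02:00] → overlapped-by → yes.
C [Tue 17:00, Fri 05:00] → overlaps → yes.
E [Wed 09:00, Thu 03:00] → before → no.
J [Wed 01:00, Wed 23:00] → before → no.
K [Sun 03:00, Sun 21:00] → after → no.
L [Mon 17:00, Wed 20:00] → before → no.
N [Fri 05:00, Fri 16:00] → during → yes.
S [Fri 08:00, Sun 16:00] → overlapped-by → yes.
U [Mon 06:00, Thu 00:00] → before → no.
V [Thu 22:00, Sat 02:00] → during → yes.
Result: A, B, C, N, S, V.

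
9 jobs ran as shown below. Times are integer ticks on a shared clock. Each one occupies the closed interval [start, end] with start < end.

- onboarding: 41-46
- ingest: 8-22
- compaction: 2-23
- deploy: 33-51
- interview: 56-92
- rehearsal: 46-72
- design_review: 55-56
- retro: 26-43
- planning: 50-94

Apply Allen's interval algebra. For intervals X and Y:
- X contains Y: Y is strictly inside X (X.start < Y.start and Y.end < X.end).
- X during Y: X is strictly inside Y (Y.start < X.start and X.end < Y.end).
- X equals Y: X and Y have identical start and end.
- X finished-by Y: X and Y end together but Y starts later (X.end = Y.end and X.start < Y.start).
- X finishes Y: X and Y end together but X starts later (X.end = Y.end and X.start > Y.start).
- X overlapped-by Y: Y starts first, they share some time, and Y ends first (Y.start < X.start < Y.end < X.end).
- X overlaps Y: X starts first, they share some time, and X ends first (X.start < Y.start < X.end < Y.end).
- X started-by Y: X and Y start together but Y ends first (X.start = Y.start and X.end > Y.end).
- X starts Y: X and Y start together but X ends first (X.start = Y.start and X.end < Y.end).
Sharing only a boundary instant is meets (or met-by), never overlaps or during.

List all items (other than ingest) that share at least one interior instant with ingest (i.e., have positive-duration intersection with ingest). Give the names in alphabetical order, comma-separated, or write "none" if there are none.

compaction

Target ingest = [8, 22].
compaction [2, 23] → contains → yes.
deploy [33, 51] → after → no.
design_review [55, 56] → after → no.
interview [56, 92] → after → no.
onboarding [41, 46] → after → no.
planning [50, 94] → after → no.
rehearsal [46, 72] → after → no.
retro [26, 43] → after → no.
Result: compaction.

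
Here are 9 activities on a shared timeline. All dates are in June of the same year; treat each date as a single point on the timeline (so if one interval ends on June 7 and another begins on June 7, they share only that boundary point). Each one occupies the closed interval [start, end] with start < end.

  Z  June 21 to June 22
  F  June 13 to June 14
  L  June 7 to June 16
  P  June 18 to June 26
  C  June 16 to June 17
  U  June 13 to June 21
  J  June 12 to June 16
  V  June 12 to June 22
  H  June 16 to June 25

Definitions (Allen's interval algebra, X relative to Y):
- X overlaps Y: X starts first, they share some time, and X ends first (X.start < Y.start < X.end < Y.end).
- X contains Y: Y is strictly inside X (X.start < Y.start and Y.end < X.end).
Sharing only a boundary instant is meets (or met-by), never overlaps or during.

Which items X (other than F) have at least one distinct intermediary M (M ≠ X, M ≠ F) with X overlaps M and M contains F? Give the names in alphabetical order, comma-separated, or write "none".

Target F = [June 13, June 14].
Intermediaries M with M contains F: J, L, V.
Via J — items with X overlaps J: none.
Via L — items with X overlaps L: none.
Via V — items with X overlaps V: L.
Union: L.

L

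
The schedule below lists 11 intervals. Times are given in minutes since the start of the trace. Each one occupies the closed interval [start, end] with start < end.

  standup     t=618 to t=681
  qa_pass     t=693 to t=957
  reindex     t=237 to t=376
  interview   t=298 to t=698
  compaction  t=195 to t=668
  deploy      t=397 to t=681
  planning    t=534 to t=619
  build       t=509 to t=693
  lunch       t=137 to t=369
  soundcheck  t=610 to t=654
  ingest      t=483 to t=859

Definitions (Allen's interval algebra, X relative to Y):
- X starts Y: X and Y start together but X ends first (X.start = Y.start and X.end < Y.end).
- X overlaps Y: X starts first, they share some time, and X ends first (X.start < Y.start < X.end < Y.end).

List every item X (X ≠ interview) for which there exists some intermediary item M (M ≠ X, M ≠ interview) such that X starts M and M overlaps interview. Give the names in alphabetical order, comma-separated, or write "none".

none

Target interview = [t=298, t=698].
Intermediaries M with M overlaps interview: compaction, lunch, reindex.
Via compaction — items with X starts compaction: none.
Via lunch — items with X starts lunch: none.
Via reindex — items with X starts reindex: none.
Union: none.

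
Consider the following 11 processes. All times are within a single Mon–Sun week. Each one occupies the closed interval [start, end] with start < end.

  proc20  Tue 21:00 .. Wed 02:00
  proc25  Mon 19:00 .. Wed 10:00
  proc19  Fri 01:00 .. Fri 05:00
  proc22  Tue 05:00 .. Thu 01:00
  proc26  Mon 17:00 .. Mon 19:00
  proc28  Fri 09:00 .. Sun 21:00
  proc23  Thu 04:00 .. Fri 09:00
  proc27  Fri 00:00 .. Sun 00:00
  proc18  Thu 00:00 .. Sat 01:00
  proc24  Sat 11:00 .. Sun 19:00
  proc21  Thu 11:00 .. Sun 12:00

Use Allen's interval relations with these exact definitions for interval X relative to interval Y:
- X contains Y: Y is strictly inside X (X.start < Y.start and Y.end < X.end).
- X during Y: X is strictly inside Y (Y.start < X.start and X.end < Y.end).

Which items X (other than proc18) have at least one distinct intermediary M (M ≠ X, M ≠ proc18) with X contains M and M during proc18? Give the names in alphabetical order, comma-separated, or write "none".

proc21, proc23, proc27

Target proc18 = [Thu 00:00, Sat 01:00].
Intermediaries M with M during proc18: proc19, proc23.
Via proc19 — items with X contains proc19: proc21, proc23, proc27.
Via proc23 — items with X contains proc23: none.
Union: proc21, proc23, proc27.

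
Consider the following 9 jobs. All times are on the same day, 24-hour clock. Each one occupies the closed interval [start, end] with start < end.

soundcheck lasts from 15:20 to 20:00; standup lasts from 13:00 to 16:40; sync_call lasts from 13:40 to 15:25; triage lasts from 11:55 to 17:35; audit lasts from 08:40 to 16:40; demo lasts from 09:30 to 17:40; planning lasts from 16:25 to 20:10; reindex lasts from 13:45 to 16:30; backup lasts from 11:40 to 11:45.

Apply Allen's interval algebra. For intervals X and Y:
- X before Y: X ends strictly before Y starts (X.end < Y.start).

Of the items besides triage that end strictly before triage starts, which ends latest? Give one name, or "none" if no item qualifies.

backup

Target triage = [11:55, 17:35].
audit [08:40, 16:40] → overlaps → excluded.
backup [11:40, 11:45] → before → candidate.
demo [09:30, 17:40] → contains → excluded.
planning [16:25, 20:10] → overlapped-by → excluded.
reindex [13:45, 16:30] → during → excluded.
soundcheck [15:20, 20:00] → overlapped-by → excluded.
standup [13:00, 16:40] → during → excluded.
sync_call [13:40, 15:25] → during → excluded.
Among candidates, latest end is 11:45 → backup.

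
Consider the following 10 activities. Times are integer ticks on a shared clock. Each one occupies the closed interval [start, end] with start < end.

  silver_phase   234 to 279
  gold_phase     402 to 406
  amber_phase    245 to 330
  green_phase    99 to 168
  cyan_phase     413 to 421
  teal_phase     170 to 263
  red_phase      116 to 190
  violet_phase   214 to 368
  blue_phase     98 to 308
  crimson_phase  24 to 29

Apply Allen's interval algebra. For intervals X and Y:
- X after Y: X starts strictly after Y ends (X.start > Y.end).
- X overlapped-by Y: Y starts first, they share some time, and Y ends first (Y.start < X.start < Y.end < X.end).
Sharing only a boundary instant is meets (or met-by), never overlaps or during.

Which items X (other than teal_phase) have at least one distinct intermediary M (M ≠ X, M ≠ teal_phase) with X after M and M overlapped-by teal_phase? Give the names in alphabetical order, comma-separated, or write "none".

Target teal_phase = [170, 263].
Intermediaries M with M overlapped-by teal_phase: amber_phase, silver_phase, violet_phase.
Via amber_phase — items with X after amber_phase: cyan_phase, gold_phase.
Via silver_phase — items with X after silver_phase: cyan_phase, gold_phase.
Via violet_phase — items with X after violet_phase: cyan_phase, gold_phase.
Union: cyan_phase, gold_phase.

cyan_phase, gold_phase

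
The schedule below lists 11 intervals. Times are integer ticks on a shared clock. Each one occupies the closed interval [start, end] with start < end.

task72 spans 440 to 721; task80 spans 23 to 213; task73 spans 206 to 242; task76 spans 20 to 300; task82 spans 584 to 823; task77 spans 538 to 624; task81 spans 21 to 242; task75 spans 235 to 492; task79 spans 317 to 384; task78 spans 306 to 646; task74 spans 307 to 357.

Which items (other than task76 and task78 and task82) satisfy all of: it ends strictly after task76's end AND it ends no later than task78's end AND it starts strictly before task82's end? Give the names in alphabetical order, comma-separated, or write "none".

Conditions: its end is strictly after task76's end (X.end > 300) AND its end is no later than task78's end (X.end <= 646) AND its start is strictly before task82's end (X.start < 823).
task72: end 721 > 300? ✓; end 721 <= 646? ✗; start 440 < 823? ✓ → no.
task73: end 242 > 300? ✗; end 242 <= 646? ✓; start 206 < 823? ✓ → no.
task74: end 357 > 300? ✓; end 357 <= 646? ✓; start 307 < 823? ✓ → yes.
task75: end 492 > 300? ✓; end 492 <= 646? ✓; start 235 < 823? ✓ → yes.
task77: end 624 > 300? ✓; end 624 <= 646? ✓; start 538 < 823? ✓ → yes.
task79: end 384 > 300? ✓; end 384 <= 646? ✓; start 317 < 823? ✓ → yes.
task80: end 213 > 300? ✗; end 213 <= 646? ✓; start 23 < 823? ✓ → no.
task81: end 242 > 300? ✗; end 242 <= 646? ✓; start 21 < 823? ✓ → no.
Result: task74, task75, task77, task79.

task74, task75, task77, task79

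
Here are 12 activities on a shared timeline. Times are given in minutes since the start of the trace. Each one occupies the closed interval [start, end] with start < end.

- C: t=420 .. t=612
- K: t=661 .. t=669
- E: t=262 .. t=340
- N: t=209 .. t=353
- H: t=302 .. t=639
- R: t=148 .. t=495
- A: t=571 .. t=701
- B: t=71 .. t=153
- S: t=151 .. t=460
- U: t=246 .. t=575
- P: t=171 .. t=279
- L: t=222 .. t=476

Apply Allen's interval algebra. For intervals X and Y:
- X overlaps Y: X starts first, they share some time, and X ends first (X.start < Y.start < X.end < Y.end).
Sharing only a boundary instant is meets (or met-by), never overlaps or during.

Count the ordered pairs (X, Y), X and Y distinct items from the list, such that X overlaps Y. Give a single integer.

25

Checking all 132 ordered pairs for relation 'overlaps'; matching pairs in alphabetical order:
(B, R): B overlaps R ✓
(B, S): B overlaps S ✓
(C, A): C overlaps A ✓
(E, H): E overlaps H ✓
(H, A): H overlaps A ✓
(L, C): L overlaps C ✓
(L, H): L overlaps H ✓
(L, U): L overlaps U ✓
(N, H): N overlaps H ✓
(N, L): N overlaps L ✓
(N, U): N overlaps U ✓
(P, E): P overlaps E ✓
(P, L): P overlaps L ✓
(P, N): P overlaps N ✓
(P, U): P overlaps U ✓
(R, C): R overlaps C ✓
(R, H): R overlaps H ✓
(R, U): R overlaps U ✓
(S, C): S overlaps C ✓
(S, H): S overlaps H ✓
(S, L): S overlaps L ✓
(S, U): S overlaps U ✓
(U, A): U overlaps A ✓
(U, C): U overlaps C ✓
... plus 1 further pairs not listed.
Count: 25.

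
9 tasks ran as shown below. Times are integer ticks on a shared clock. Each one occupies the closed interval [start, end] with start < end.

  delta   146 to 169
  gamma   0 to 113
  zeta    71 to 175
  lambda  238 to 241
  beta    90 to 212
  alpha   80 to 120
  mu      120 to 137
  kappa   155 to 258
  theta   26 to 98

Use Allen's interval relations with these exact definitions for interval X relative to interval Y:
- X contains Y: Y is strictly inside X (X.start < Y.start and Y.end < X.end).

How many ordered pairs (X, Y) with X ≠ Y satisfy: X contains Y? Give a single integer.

7

Checking all 72 ordered pairs for relation 'contains'; matching pairs in alphabetical order:
(beta, delta): beta contains delta ✓
(beta, mu): beta contains mu ✓
(gamma, theta): gamma contains theta ✓
(kappa, lambda): kappa contains lambda ✓
(zeta, alpha): zeta contains alpha ✓
(zeta, delta): zeta contains delta ✓
(zeta, mu): zeta contains mu ✓
Count: 7.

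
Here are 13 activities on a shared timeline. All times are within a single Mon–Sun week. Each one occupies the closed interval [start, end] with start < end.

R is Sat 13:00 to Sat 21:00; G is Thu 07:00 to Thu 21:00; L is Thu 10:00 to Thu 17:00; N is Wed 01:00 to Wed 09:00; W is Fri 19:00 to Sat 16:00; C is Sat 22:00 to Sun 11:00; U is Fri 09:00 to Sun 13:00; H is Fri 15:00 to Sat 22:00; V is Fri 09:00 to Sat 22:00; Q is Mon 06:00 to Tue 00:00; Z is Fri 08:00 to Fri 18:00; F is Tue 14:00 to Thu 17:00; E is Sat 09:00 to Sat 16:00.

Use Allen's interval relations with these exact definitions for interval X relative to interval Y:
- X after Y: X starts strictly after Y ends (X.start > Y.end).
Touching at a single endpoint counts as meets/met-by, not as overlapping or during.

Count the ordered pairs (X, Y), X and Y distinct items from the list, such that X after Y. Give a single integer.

53

Checking all 156 ordered pairs for relation 'after'; matching pairs in alphabetical order:
(C, E): C after E ✓
(C, F): C after F ✓
(C, G): C after G ✓
(C, L): C after L ✓
(C, N): C after N ✓
(C, Q): C after Q ✓
(C, R): C after R ✓
(C, W): C after W ✓
(C, Z): C after Z ✓
(E, F): E after F ✓
(E, G): E after G ✓
(E, L): E after L ✓
(E, N): E after N ✓
(E, Q): E after Q ✓
(E, Z): E after Z ✓
(F, Q): F after Q ✓
(G, N): G after N ✓
(G, Q): G after Q ✓
(H, F): H after F ✓
(H, G): H after G ✓
(H, L): H after L ✓
(H, N): H after N ✓
(H, Q): H after Q ✓
(L, N): L after N ✓
... plus 29 further pairs not listed.
Count: 53.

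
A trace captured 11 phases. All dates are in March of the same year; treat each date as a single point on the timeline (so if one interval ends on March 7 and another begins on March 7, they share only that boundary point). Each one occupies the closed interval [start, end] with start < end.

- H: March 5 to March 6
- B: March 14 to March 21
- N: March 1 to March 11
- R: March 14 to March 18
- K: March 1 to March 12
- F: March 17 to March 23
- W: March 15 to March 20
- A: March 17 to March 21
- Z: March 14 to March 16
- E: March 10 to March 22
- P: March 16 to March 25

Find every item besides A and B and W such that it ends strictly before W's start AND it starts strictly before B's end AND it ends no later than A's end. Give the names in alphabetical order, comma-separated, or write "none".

Conditions: its end is strictly before W's start (X.end < March 15) AND its start is strictly before B's end (X.start < March 21) AND its end is no later than A's end (X.end <= March 21).
E: end March 22 < March 15? ✗; start March 10 < March 21? ✓; end March 22 <= March 21? ✗ → no.
F: end March 23 < March 15? ✗; start March 17 < March 21? ✓; end March 23 <= March 21? ✗ → no.
H: end March 6 < March 15? ✓; start March 5 < March 21? ✓; end March 6 <= March 21? ✓ → yes.
K: end March 12 < March 15? ✓; start March 1 < March 21? ✓; end March 12 <= March 21? ✓ → yes.
N: end March 11 < March 15? ✓; start March 1 < March 21? ✓; end March 11 <= March 21? ✓ → yes.
P: end March 25 < March 15? ✗; start March 16 < March 21? ✓; end March 25 <= March 21? ✗ → no.
R: end March 18 < March 15? ✗; start March 14 < March 21? ✓; end March 18 <= March 21? ✓ → no.
Z: end March 16 < March 15? ✗; start March 14 < March 21? ✓; end March 16 <= March 21? ✓ → no.
Result: H, K, N.

H, K, N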